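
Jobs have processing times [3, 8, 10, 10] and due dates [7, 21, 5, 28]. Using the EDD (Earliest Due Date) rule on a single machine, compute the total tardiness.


Sort by due date (EDD order): [(10, 5), (3, 7), (8, 21), (10, 28)]
Compute completion times and tardiness:
  Job 1: p=10, d=5, C=10, tardiness=max(0,10-5)=5
  Job 2: p=3, d=7, C=13, tardiness=max(0,13-7)=6
  Job 3: p=8, d=21, C=21, tardiness=max(0,21-21)=0
  Job 4: p=10, d=28, C=31, tardiness=max(0,31-28)=3
Total tardiness = 14

14


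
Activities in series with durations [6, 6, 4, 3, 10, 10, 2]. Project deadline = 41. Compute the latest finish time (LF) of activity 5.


LF(activity 5) = deadline - sum of successor durations
Successors: activities 6 through 7 with durations [10, 2]
Sum of successor durations = 12
LF = 41 - 12 = 29

29


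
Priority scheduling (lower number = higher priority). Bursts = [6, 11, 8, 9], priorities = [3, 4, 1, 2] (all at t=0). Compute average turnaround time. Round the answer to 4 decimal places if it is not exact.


Sort by priority (ascending = highest first):
Order: [(1, 8), (2, 9), (3, 6), (4, 11)]
Completion times:
  Priority 1, burst=8, C=8
  Priority 2, burst=9, C=17
  Priority 3, burst=6, C=23
  Priority 4, burst=11, C=34
Average turnaround = 82/4 = 20.5

20.5


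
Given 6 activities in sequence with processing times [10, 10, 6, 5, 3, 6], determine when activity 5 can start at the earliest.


Activity 5 starts after activities 1 through 4 complete.
Predecessor durations: [10, 10, 6, 5]
ES = 10 + 10 + 6 + 5 = 31

31


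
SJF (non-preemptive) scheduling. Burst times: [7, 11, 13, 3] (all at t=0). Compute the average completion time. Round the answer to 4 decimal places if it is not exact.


SJF order (ascending): [3, 7, 11, 13]
Completion times:
  Job 1: burst=3, C=3
  Job 2: burst=7, C=10
  Job 3: burst=11, C=21
  Job 4: burst=13, C=34
Average completion = 68/4 = 17.0

17.0


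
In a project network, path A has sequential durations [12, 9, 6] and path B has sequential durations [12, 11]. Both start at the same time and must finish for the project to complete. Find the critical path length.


Path A total = 12 + 9 + 6 = 27
Path B total = 12 + 11 = 23
Critical path = longest path = max(27, 23) = 27

27


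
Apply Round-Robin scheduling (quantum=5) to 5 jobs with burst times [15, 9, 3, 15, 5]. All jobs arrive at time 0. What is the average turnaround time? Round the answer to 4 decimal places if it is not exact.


Time quantum = 5
Execution trace:
  J1 runs 5 units, time = 5
  J2 runs 5 units, time = 10
  J3 runs 3 units, time = 13
  J4 runs 5 units, time = 18
  J5 runs 5 units, time = 23
  J1 runs 5 units, time = 28
  J2 runs 4 units, time = 32
  J4 runs 5 units, time = 37
  J1 runs 5 units, time = 42
  J4 runs 5 units, time = 47
Finish times: [42, 32, 13, 47, 23]
Average turnaround = 157/5 = 31.4

31.4


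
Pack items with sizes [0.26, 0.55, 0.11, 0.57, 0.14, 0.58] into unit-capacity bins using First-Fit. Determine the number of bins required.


Place items sequentially using First-Fit:
  Item 0.26 -> new Bin 1
  Item 0.55 -> Bin 1 (now 0.81)
  Item 0.11 -> Bin 1 (now 0.92)
  Item 0.57 -> new Bin 2
  Item 0.14 -> Bin 2 (now 0.71)
  Item 0.58 -> new Bin 3
Total bins used = 3

3


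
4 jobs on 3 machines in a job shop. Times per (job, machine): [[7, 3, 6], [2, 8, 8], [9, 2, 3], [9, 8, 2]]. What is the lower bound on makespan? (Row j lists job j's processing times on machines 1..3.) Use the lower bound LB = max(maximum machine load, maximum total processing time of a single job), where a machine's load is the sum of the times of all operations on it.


Machine loads:
  Machine 1: 7 + 2 + 9 + 9 = 27
  Machine 2: 3 + 8 + 2 + 8 = 21
  Machine 3: 6 + 8 + 3 + 2 = 19
Max machine load = 27
Job totals:
  Job 1: 16
  Job 2: 18
  Job 3: 14
  Job 4: 19
Max job total = 19
Lower bound = max(27, 19) = 27

27


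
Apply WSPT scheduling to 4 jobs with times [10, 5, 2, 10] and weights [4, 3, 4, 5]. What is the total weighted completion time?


Compute p/w ratios and sort ascending (WSPT): [(2, 4), (5, 3), (10, 5), (10, 4)]
Compute weighted completion times:
  Job (p=2,w=4): C=2, w*C=4*2=8
  Job (p=5,w=3): C=7, w*C=3*7=21
  Job (p=10,w=5): C=17, w*C=5*17=85
  Job (p=10,w=4): C=27, w*C=4*27=108
Total weighted completion time = 222

222


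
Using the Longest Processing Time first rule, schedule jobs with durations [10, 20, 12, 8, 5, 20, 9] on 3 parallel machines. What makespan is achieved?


Sort jobs in decreasing order (LPT): [20, 20, 12, 10, 9, 8, 5]
Assign each job to the least loaded machine:
  Machine 1: jobs [20, 9], load = 29
  Machine 2: jobs [20, 8], load = 28
  Machine 3: jobs [12, 10, 5], load = 27
Makespan = max load = 29

29


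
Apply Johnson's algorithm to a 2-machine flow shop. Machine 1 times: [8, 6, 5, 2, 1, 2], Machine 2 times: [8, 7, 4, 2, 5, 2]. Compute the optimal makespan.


Apply Johnson's rule:
  Group 1 (a <= b): [(5, 1, 5), (4, 2, 2), (6, 2, 2), (2, 6, 7), (1, 8, 8)]
  Group 2 (a > b): [(3, 5, 4)]
Optimal job order: [5, 4, 6, 2, 1, 3]
Schedule:
  Job 5: M1 done at 1, M2 done at 6
  Job 4: M1 done at 3, M2 done at 8
  Job 6: M1 done at 5, M2 done at 10
  Job 2: M1 done at 11, M2 done at 18
  Job 1: M1 done at 19, M2 done at 27
  Job 3: M1 done at 24, M2 done at 31
Makespan = 31

31


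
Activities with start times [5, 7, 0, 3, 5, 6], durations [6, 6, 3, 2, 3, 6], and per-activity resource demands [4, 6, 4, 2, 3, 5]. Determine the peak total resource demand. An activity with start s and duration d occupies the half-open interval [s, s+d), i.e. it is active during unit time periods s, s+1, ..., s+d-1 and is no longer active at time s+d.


Each activity i is active on [start_i, start_i + duration_i).
Compute total resource usage per time slot:
  t=0: active resources = [4], total = 4
  t=1: active resources = [4], total = 4
  t=2: active resources = [4], total = 4
  t=3: active resources = [2], total = 2
  t=4: active resources = [2], total = 2
  t=5: active resources = [4, 3], total = 7
  t=6: active resources = [4, 3, 5], total = 12
  t=7: active resources = [4, 6, 3, 5], total = 18
  t=8: active resources = [4, 6, 5], total = 15
  t=9: active resources = [4, 6, 5], total = 15
  t=10: active resources = [4, 6, 5], total = 15
  t=11: active resources = [6, 5], total = 11
  t=12: active resources = [6], total = 6
Peak resource demand = 18

18


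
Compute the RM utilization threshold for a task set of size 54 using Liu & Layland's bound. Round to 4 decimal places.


Compute 2^(1/54) = 1.0129187947
Subtract 1: 1.0129187947 - 1 = 0.0129187947
Multiply by n: 54 * 0.0129187947 = 0.6976149138
Round to 4 dp: 0.6976

0.6976


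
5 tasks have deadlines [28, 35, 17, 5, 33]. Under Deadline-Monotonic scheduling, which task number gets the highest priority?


Sort tasks by relative deadline (ascending):
  Task 4: deadline = 5
  Task 3: deadline = 17
  Task 1: deadline = 28
  Task 5: deadline = 33
  Task 2: deadline = 35
Priority order (highest first): [4, 3, 1, 5, 2]
Highest priority task = 4

4


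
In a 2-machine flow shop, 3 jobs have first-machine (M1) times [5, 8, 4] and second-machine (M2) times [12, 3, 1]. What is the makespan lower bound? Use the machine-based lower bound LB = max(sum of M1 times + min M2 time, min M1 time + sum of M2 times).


LB1 = sum(M1 times) + min(M2 times) = 17 + 1 = 18
LB2 = min(M1 times) + sum(M2 times) = 4 + 16 = 20
Lower bound = max(LB1, LB2) = max(18, 20) = 20

20


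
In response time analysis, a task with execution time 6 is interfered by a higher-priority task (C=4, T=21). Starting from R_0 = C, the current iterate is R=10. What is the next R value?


R_next = C + ceil(R_prev / T_hp) * C_hp
ceil(10 / 21) = ceil(0.4762) = 1
Interference = 1 * 4 = 4
R_next = 6 + 4 = 10
R_next = R_prev, so the iteration has converged (response time = 10).

10


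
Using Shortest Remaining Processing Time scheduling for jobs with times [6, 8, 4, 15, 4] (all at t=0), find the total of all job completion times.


Since all jobs arrive at t=0, SRPT equals SPT ordering.
SPT order: [4, 4, 6, 8, 15]
Completion times:
  Job 1: p=4, C=4
  Job 2: p=4, C=8
  Job 3: p=6, C=14
  Job 4: p=8, C=22
  Job 5: p=15, C=37
Total completion time = 4 + 8 + 14 + 22 + 37 = 85

85


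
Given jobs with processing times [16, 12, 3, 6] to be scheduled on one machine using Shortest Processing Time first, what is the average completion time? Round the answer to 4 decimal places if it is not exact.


Sort jobs by processing time (SPT order): [3, 6, 12, 16]
Compute completion times sequentially:
  Job 1: processing = 3, completes at 3
  Job 2: processing = 6, completes at 9
  Job 3: processing = 12, completes at 21
  Job 4: processing = 16, completes at 37
Sum of completion times = 70
Average completion time = 70/4 = 17.5

17.5


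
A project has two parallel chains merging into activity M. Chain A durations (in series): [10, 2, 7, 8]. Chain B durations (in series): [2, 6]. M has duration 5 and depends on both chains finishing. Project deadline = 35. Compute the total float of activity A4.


Forward pass: ES(A4) = sum of predecessors on chain A = 19
EF = ES + duration = 19 + 8 = 27
Backward pass: LF(M) = deadline = 35; LS(M) = 35 - 5 = 30
LF(A4) = LS(M) - sum(successors on chain A) = 30 - 0 = 30
LS = LF - duration = 30 - 8 = 22
Total float = LS - ES = 22 - 19 = 3

3


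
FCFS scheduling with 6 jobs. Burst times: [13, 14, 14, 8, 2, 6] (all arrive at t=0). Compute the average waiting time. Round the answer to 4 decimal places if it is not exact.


FCFS order (as given): [13, 14, 14, 8, 2, 6]
Waiting times:
  Job 1: wait = 0
  Job 2: wait = 13
  Job 3: wait = 27
  Job 4: wait = 41
  Job 5: wait = 49
  Job 6: wait = 51
Sum of waiting times = 181
Average waiting time = 181/6 = 30.1667

30.1667


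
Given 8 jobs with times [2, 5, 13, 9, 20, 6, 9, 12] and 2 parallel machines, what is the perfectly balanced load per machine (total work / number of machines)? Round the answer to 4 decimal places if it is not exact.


Total processing time = 2 + 5 + 13 + 9 + 20 + 6 + 9 + 12 = 76
Number of machines = 2
Ideal balanced load = 76 / 2 = 38.0

38.0


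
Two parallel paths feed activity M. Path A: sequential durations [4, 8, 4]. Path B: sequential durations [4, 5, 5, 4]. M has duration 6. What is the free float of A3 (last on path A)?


ES(A3) = sum of predecessors on chain A = 12
EF(A3) = ES + duration = 12 + 4 = 16
Successor of A3 is M. ES(M) = max(sum(A), sum(B)) = max(16, 18) = 18
Free float = ES(successor) - EF(current) = 18 - 16 = 2

2


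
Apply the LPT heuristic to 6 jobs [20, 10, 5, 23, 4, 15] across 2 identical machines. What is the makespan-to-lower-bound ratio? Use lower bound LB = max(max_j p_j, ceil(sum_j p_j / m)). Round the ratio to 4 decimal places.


LPT order: [23, 20, 15, 10, 5, 4]
Machine loads after assignment: [38, 39]
LPT makespan = 39
Lower bound = max(max_job, ceil(total/2)) = max(23, 39) = 39
Ratio = 39 / 39 = 1.0

1.0


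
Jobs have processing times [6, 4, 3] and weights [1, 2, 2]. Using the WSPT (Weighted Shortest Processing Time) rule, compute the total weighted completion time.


Compute p/w ratios and sort ascending (WSPT): [(3, 2), (4, 2), (6, 1)]
Compute weighted completion times:
  Job (p=3,w=2): C=3, w*C=2*3=6
  Job (p=4,w=2): C=7, w*C=2*7=14
  Job (p=6,w=1): C=13, w*C=1*13=13
Total weighted completion time = 33

33


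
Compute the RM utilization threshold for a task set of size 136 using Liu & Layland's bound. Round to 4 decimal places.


Compute 2^(1/136) = 1.0051096806
Subtract 1: 1.0051096806 - 1 = 0.0051096806
Multiply by n: 136 * 0.0051096806 = 0.6949165616
Round to 4 dp: 0.6949

0.6949


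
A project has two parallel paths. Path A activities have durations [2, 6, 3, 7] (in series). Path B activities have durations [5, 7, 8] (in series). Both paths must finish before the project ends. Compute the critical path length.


Path A total = 2 + 6 + 3 + 7 = 18
Path B total = 5 + 7 + 8 = 20
Critical path = longest path = max(18, 20) = 20

20


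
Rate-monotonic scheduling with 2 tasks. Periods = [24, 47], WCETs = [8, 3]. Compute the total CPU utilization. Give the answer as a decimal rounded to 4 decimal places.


Compute individual utilizations (exact fractions):
  Task 1: C/T = 8/24 = 1/3 (approx. 0.3333)
  Task 2: C/T = 3/47 (approx. 0.0638)
Total utilization U = 1/3 + 3/47 = 56/141
Rounded to 4 decimal places: U = 0.3972
RM (Liu & Layland) bound for 2 tasks = 0.828427; compare with U = 56/141 (approx. 0.397163)
U <= bound, so schedulable by RM sufficient condition.

0.3972


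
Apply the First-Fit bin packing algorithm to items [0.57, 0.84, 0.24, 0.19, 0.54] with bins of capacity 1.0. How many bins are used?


Place items sequentially using First-Fit:
  Item 0.57 -> new Bin 1
  Item 0.84 -> new Bin 2
  Item 0.24 -> Bin 1 (now 0.81)
  Item 0.19 -> Bin 1 (now 1.0)
  Item 0.54 -> new Bin 3
Total bins used = 3

3


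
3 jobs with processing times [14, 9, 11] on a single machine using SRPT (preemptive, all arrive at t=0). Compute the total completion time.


Since all jobs arrive at t=0, SRPT equals SPT ordering.
SPT order: [9, 11, 14]
Completion times:
  Job 1: p=9, C=9
  Job 2: p=11, C=20
  Job 3: p=14, C=34
Total completion time = 9 + 20 + 34 = 63

63


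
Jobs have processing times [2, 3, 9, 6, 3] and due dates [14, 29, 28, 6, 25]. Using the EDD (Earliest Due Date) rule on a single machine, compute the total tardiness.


Sort by due date (EDD order): [(6, 6), (2, 14), (3, 25), (9, 28), (3, 29)]
Compute completion times and tardiness:
  Job 1: p=6, d=6, C=6, tardiness=max(0,6-6)=0
  Job 2: p=2, d=14, C=8, tardiness=max(0,8-14)=0
  Job 3: p=3, d=25, C=11, tardiness=max(0,11-25)=0
  Job 4: p=9, d=28, C=20, tardiness=max(0,20-28)=0
  Job 5: p=3, d=29, C=23, tardiness=max(0,23-29)=0
Total tardiness = 0

0


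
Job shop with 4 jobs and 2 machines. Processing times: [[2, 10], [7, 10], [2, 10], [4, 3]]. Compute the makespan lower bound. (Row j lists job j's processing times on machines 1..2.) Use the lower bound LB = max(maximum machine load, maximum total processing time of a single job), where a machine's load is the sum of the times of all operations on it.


Machine loads:
  Machine 1: 2 + 7 + 2 + 4 = 15
  Machine 2: 10 + 10 + 10 + 3 = 33
Max machine load = 33
Job totals:
  Job 1: 12
  Job 2: 17
  Job 3: 12
  Job 4: 7
Max job total = 17
Lower bound = max(33, 17) = 33

33


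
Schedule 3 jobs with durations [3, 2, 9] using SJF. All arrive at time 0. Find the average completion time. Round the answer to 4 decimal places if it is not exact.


SJF order (ascending): [2, 3, 9]
Completion times:
  Job 1: burst=2, C=2
  Job 2: burst=3, C=5
  Job 3: burst=9, C=14
Average completion = 21/3 = 7.0

7.0


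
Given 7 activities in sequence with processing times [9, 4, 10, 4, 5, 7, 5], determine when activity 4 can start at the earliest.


Activity 4 starts after activities 1 through 3 complete.
Predecessor durations: [9, 4, 10]
ES = 9 + 4 + 10 = 23

23


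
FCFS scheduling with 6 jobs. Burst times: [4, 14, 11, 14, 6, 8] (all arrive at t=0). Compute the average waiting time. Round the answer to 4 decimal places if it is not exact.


FCFS order (as given): [4, 14, 11, 14, 6, 8]
Waiting times:
  Job 1: wait = 0
  Job 2: wait = 4
  Job 3: wait = 18
  Job 4: wait = 29
  Job 5: wait = 43
  Job 6: wait = 49
Sum of waiting times = 143
Average waiting time = 143/6 = 23.8333

23.8333


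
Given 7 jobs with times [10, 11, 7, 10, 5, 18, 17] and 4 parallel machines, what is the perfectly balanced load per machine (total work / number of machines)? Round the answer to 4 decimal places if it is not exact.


Total processing time = 10 + 11 + 7 + 10 + 5 + 18 + 17 = 78
Number of machines = 4
Ideal balanced load = 78 / 4 = 19.5

19.5


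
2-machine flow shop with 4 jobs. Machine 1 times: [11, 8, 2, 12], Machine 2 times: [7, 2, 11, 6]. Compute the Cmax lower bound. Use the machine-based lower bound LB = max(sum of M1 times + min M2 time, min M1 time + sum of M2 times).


LB1 = sum(M1 times) + min(M2 times) = 33 + 2 = 35
LB2 = min(M1 times) + sum(M2 times) = 2 + 26 = 28
Lower bound = max(LB1, LB2) = max(35, 28) = 35

35


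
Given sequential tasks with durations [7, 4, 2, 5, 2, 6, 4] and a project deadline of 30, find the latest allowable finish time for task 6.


LF(activity 6) = deadline - sum of successor durations
Successors: activities 7 through 7 with durations [4]
Sum of successor durations = 4
LF = 30 - 4 = 26

26


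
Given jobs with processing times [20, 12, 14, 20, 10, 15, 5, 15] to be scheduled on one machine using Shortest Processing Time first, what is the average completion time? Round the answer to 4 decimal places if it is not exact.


Sort jobs by processing time (SPT order): [5, 10, 12, 14, 15, 15, 20, 20]
Compute completion times sequentially:
  Job 1: processing = 5, completes at 5
  Job 2: processing = 10, completes at 15
  Job 3: processing = 12, completes at 27
  Job 4: processing = 14, completes at 41
  Job 5: processing = 15, completes at 56
  Job 6: processing = 15, completes at 71
  Job 7: processing = 20, completes at 91
  Job 8: processing = 20, completes at 111
Sum of completion times = 417
Average completion time = 417/8 = 52.125

52.125


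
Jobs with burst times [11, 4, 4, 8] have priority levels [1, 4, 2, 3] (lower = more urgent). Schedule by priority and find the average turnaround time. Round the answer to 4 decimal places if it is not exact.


Sort by priority (ascending = highest first):
Order: [(1, 11), (2, 4), (3, 8), (4, 4)]
Completion times:
  Priority 1, burst=11, C=11
  Priority 2, burst=4, C=15
  Priority 3, burst=8, C=23
  Priority 4, burst=4, C=27
Average turnaround = 76/4 = 19.0

19.0


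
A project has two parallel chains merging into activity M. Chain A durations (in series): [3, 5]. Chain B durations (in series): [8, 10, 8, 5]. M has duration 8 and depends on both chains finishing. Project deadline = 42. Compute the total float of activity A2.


Forward pass: ES(A2) = sum of predecessors on chain A = 3
EF = ES + duration = 3 + 5 = 8
Backward pass: LF(M) = deadline = 42; LS(M) = 42 - 8 = 34
LF(A2) = LS(M) - sum(successors on chain A) = 34 - 0 = 34
LS = LF - duration = 34 - 5 = 29
Total float = LS - ES = 29 - 3 = 26

26


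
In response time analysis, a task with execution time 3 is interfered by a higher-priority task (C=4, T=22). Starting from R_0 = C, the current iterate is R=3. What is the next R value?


R_next = C + ceil(R_prev / T_hp) * C_hp
ceil(3 / 22) = ceil(0.1364) = 1
Interference = 1 * 4 = 4
R_next = 3 + 4 = 7

7


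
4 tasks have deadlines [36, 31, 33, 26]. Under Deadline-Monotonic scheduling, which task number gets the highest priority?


Sort tasks by relative deadline (ascending):
  Task 4: deadline = 26
  Task 2: deadline = 31
  Task 3: deadline = 33
  Task 1: deadline = 36
Priority order (highest first): [4, 2, 3, 1]
Highest priority task = 4

4


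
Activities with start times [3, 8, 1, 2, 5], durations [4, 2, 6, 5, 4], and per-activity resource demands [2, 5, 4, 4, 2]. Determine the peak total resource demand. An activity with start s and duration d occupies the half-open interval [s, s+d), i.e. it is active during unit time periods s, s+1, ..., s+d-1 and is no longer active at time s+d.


Each activity i is active on [start_i, start_i + duration_i).
Compute total resource usage per time slot:
  t=0: active resources = [], total = 0
  t=1: active resources = [4], total = 4
  t=2: active resources = [4, 4], total = 8
  t=3: active resources = [2, 4, 4], total = 10
  t=4: active resources = [2, 4, 4], total = 10
  t=5: active resources = [2, 4, 4, 2], total = 12
  t=6: active resources = [2, 4, 4, 2], total = 12
  t=7: active resources = [2], total = 2
  t=8: active resources = [5, 2], total = 7
  t=9: active resources = [5], total = 5
Peak resource demand = 12

12


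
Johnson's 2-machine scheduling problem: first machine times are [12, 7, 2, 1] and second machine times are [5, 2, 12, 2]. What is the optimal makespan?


Apply Johnson's rule:
  Group 1 (a <= b): [(4, 1, 2), (3, 2, 12)]
  Group 2 (a > b): [(1, 12, 5), (2, 7, 2)]
Optimal job order: [4, 3, 1, 2]
Schedule:
  Job 4: M1 done at 1, M2 done at 3
  Job 3: M1 done at 3, M2 done at 15
  Job 1: M1 done at 15, M2 done at 20
  Job 2: M1 done at 22, M2 done at 24
Makespan = 24

24


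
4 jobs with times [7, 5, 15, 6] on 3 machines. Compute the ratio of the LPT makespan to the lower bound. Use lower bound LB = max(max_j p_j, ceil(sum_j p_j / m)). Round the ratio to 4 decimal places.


LPT order: [15, 7, 6, 5]
Machine loads after assignment: [15, 7, 11]
LPT makespan = 15
Lower bound = max(max_job, ceil(total/3)) = max(15, 11) = 15
Ratio = 15 / 15 = 1.0

1.0


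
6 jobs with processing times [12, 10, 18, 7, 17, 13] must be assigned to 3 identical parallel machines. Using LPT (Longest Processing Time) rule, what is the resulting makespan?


Sort jobs in decreasing order (LPT): [18, 17, 13, 12, 10, 7]
Assign each job to the least loaded machine:
  Machine 1: jobs [18, 7], load = 25
  Machine 2: jobs [17, 10], load = 27
  Machine 3: jobs [13, 12], load = 25
Makespan = max load = 27

27


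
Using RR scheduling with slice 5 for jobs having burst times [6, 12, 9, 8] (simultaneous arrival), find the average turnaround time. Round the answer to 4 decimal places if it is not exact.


Time quantum = 5
Execution trace:
  J1 runs 5 units, time = 5
  J2 runs 5 units, time = 10
  J3 runs 5 units, time = 15
  J4 runs 5 units, time = 20
  J1 runs 1 units, time = 21
  J2 runs 5 units, time = 26
  J3 runs 4 units, time = 30
  J4 runs 3 units, time = 33
  J2 runs 2 units, time = 35
Finish times: [21, 35, 30, 33]
Average turnaround = 119/4 = 29.75

29.75


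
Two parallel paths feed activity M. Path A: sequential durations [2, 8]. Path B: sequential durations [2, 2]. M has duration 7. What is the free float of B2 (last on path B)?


ES(B2) = sum of predecessors on chain B = 2
EF(B2) = ES + duration = 2 + 2 = 4
Successor of B2 is M. ES(M) = max(sum(A), sum(B)) = max(10, 4) = 10
Free float = ES(successor) - EF(current) = 10 - 4 = 6

6


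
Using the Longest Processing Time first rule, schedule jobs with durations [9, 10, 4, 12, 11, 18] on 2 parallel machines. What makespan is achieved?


Sort jobs in decreasing order (LPT): [18, 12, 11, 10, 9, 4]
Assign each job to the least loaded machine:
  Machine 1: jobs [18, 10, 4], load = 32
  Machine 2: jobs [12, 11, 9], load = 32
Makespan = max load = 32

32


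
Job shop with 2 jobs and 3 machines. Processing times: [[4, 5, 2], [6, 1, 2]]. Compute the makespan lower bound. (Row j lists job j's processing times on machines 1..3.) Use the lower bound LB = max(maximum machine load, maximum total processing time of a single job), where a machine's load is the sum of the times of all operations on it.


Machine loads:
  Machine 1: 4 + 6 = 10
  Machine 2: 5 + 1 = 6
  Machine 3: 2 + 2 = 4
Max machine load = 10
Job totals:
  Job 1: 11
  Job 2: 9
Max job total = 11
Lower bound = max(10, 11) = 11

11


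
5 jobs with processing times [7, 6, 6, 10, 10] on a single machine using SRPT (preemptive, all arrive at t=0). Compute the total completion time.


Since all jobs arrive at t=0, SRPT equals SPT ordering.
SPT order: [6, 6, 7, 10, 10]
Completion times:
  Job 1: p=6, C=6
  Job 2: p=6, C=12
  Job 3: p=7, C=19
  Job 4: p=10, C=29
  Job 5: p=10, C=39
Total completion time = 6 + 12 + 19 + 29 + 39 = 105

105


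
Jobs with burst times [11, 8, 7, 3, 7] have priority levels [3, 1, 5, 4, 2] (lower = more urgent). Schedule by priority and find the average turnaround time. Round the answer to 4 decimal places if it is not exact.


Sort by priority (ascending = highest first):
Order: [(1, 8), (2, 7), (3, 11), (4, 3), (5, 7)]
Completion times:
  Priority 1, burst=8, C=8
  Priority 2, burst=7, C=15
  Priority 3, burst=11, C=26
  Priority 4, burst=3, C=29
  Priority 5, burst=7, C=36
Average turnaround = 114/5 = 22.8

22.8


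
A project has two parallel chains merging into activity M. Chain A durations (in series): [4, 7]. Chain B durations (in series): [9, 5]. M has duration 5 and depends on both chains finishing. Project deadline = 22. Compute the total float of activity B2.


Forward pass: ES(B2) = sum of predecessors on chain B = 9
EF = ES + duration = 9 + 5 = 14
Backward pass: LF(M) = deadline = 22; LS(M) = 22 - 5 = 17
LF(B2) = LS(M) - sum(successors on chain B) = 17 - 0 = 17
LS = LF - duration = 17 - 5 = 12
Total float = LS - ES = 12 - 9 = 3

3


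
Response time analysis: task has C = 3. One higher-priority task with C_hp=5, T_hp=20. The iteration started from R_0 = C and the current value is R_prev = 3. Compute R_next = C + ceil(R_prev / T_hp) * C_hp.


R_next = C + ceil(R_prev / T_hp) * C_hp
ceil(3 / 20) = ceil(0.15) = 1
Interference = 1 * 5 = 5
R_next = 3 + 5 = 8

8


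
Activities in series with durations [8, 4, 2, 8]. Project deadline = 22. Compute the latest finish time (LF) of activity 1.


LF(activity 1) = deadline - sum of successor durations
Successors: activities 2 through 4 with durations [4, 2, 8]
Sum of successor durations = 14
LF = 22 - 14 = 8

8


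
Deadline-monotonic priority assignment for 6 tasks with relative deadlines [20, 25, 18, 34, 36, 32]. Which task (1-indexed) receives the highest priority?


Sort tasks by relative deadline (ascending):
  Task 3: deadline = 18
  Task 1: deadline = 20
  Task 2: deadline = 25
  Task 6: deadline = 32
  Task 4: deadline = 34
  Task 5: deadline = 36
Priority order (highest first): [3, 1, 2, 6, 4, 5]
Highest priority task = 3

3


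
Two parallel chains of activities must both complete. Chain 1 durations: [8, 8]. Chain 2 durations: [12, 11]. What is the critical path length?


Path A total = 8 + 8 = 16
Path B total = 12 + 11 = 23
Critical path = longest path = max(16, 23) = 23

23


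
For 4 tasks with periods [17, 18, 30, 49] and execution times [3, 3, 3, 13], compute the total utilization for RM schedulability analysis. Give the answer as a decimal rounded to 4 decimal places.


Compute individual utilizations (exact fractions):
  Task 1: C/T = 3/17 (approx. 0.1765)
  Task 2: C/T = 3/18 = 1/6 (approx. 0.1667)
  Task 3: C/T = 3/30 = 1/10 (approx. 0.1)
  Task 4: C/T = 13/49 (approx. 0.2653)
Total utilization U = 3/17 + 1/6 + 1/10 + 13/49 = 8852/12495
Rounded to 4 decimal places: U = 0.7084
RM (Liu & Layland) bound for 4 tasks = 0.756828; compare with U = 8852/12495 (approx. 0.708443)
U <= bound, so schedulable by RM sufficient condition.

0.7084


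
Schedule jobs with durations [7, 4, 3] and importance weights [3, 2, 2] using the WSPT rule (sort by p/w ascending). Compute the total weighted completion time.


Compute p/w ratios and sort ascending (WSPT): [(3, 2), (4, 2), (7, 3)]
Compute weighted completion times:
  Job (p=3,w=2): C=3, w*C=2*3=6
  Job (p=4,w=2): C=7, w*C=2*7=14
  Job (p=7,w=3): C=14, w*C=3*14=42
Total weighted completion time = 62

62


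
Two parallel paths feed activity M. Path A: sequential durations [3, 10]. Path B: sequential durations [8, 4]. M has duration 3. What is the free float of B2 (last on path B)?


ES(B2) = sum of predecessors on chain B = 8
EF(B2) = ES + duration = 8 + 4 = 12
Successor of B2 is M. ES(M) = max(sum(A), sum(B)) = max(13, 12) = 13
Free float = ES(successor) - EF(current) = 13 - 12 = 1

1


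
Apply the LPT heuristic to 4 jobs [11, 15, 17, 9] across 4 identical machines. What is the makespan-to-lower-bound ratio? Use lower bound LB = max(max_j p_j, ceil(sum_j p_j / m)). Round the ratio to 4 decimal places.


LPT order: [17, 15, 11, 9]
Machine loads after assignment: [17, 15, 11, 9]
LPT makespan = 17
Lower bound = max(max_job, ceil(total/4)) = max(17, 13) = 17
Ratio = 17 / 17 = 1.0

1.0


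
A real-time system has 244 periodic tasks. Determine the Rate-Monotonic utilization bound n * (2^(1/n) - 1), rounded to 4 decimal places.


Compute 2^(1/244) = 1.0028448059
Subtract 1: 1.0028448059 - 1 = 0.0028448059
Multiply by n: 244 * 0.0028448059 = 0.6941326396
Round to 4 dp: 0.6941

0.6941


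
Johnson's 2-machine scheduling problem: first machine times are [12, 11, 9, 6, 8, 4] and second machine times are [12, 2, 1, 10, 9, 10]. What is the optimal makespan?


Apply Johnson's rule:
  Group 1 (a <= b): [(6, 4, 10), (4, 6, 10), (5, 8, 9), (1, 12, 12)]
  Group 2 (a > b): [(2, 11, 2), (3, 9, 1)]
Optimal job order: [6, 4, 5, 1, 2, 3]
Schedule:
  Job 6: M1 done at 4, M2 done at 14
  Job 4: M1 done at 10, M2 done at 24
  Job 5: M1 done at 18, M2 done at 33
  Job 1: M1 done at 30, M2 done at 45
  Job 2: M1 done at 41, M2 done at 47
  Job 3: M1 done at 50, M2 done at 51
Makespan = 51

51


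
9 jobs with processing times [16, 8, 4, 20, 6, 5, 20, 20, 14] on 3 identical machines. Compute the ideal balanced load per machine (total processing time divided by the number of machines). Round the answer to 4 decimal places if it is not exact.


Total processing time = 16 + 8 + 4 + 20 + 6 + 5 + 20 + 20 + 14 = 113
Number of machines = 3
Ideal balanced load = 113 / 3 = 37.6667

37.6667


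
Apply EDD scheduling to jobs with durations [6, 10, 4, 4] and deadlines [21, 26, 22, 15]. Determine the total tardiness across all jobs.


Sort by due date (EDD order): [(4, 15), (6, 21), (4, 22), (10, 26)]
Compute completion times and tardiness:
  Job 1: p=4, d=15, C=4, tardiness=max(0,4-15)=0
  Job 2: p=6, d=21, C=10, tardiness=max(0,10-21)=0
  Job 3: p=4, d=22, C=14, tardiness=max(0,14-22)=0
  Job 4: p=10, d=26, C=24, tardiness=max(0,24-26)=0
Total tardiness = 0

0


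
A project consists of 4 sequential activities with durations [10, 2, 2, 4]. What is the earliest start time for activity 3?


Activity 3 starts after activities 1 through 2 complete.
Predecessor durations: [10, 2]
ES = 10 + 2 = 12

12


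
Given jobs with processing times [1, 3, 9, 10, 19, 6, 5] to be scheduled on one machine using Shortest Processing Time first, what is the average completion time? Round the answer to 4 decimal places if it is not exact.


Sort jobs by processing time (SPT order): [1, 3, 5, 6, 9, 10, 19]
Compute completion times sequentially:
  Job 1: processing = 1, completes at 1
  Job 2: processing = 3, completes at 4
  Job 3: processing = 5, completes at 9
  Job 4: processing = 6, completes at 15
  Job 5: processing = 9, completes at 24
  Job 6: processing = 10, completes at 34
  Job 7: processing = 19, completes at 53
Sum of completion times = 140
Average completion time = 140/7 = 20.0

20.0


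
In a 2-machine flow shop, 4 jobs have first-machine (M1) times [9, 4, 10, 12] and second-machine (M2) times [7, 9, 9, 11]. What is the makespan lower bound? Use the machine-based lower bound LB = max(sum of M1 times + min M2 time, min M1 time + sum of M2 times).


LB1 = sum(M1 times) + min(M2 times) = 35 + 7 = 42
LB2 = min(M1 times) + sum(M2 times) = 4 + 36 = 40
Lower bound = max(LB1, LB2) = max(42, 40) = 42

42


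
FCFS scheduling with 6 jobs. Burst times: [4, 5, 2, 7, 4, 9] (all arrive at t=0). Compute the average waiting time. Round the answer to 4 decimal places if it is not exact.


FCFS order (as given): [4, 5, 2, 7, 4, 9]
Waiting times:
  Job 1: wait = 0
  Job 2: wait = 4
  Job 3: wait = 9
  Job 4: wait = 11
  Job 5: wait = 18
  Job 6: wait = 22
Sum of waiting times = 64
Average waiting time = 64/6 = 10.6667

10.6667


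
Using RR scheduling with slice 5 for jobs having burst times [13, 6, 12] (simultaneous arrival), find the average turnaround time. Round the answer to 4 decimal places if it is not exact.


Time quantum = 5
Execution trace:
  J1 runs 5 units, time = 5
  J2 runs 5 units, time = 10
  J3 runs 5 units, time = 15
  J1 runs 5 units, time = 20
  J2 runs 1 units, time = 21
  J3 runs 5 units, time = 26
  J1 runs 3 units, time = 29
  J3 runs 2 units, time = 31
Finish times: [29, 21, 31]
Average turnaround = 81/3 = 27.0

27.0


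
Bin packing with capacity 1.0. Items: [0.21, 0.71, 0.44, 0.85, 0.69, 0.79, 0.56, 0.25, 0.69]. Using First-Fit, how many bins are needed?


Place items sequentially using First-Fit:
  Item 0.21 -> new Bin 1
  Item 0.71 -> Bin 1 (now 0.92)
  Item 0.44 -> new Bin 2
  Item 0.85 -> new Bin 3
  Item 0.69 -> new Bin 4
  Item 0.79 -> new Bin 5
  Item 0.56 -> Bin 2 (now 1.0)
  Item 0.25 -> Bin 4 (now 0.94)
  Item 0.69 -> new Bin 6
Total bins used = 6

6


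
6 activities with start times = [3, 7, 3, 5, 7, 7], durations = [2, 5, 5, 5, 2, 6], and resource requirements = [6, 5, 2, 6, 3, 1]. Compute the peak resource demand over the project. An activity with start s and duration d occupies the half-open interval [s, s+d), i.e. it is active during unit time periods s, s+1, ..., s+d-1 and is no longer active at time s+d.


Each activity i is active on [start_i, start_i + duration_i).
Compute total resource usage per time slot:
  t=0: active resources = [], total = 0
  t=1: active resources = [], total = 0
  t=2: active resources = [], total = 0
  t=3: active resources = [6, 2], total = 8
  t=4: active resources = [6, 2], total = 8
  t=5: active resources = [2, 6], total = 8
  t=6: active resources = [2, 6], total = 8
  t=7: active resources = [5, 2, 6, 3, 1], total = 17
  t=8: active resources = [5, 6, 3, 1], total = 15
  t=9: active resources = [5, 6, 1], total = 12
  t=10: active resources = [5, 1], total = 6
  t=11: active resources = [5, 1], total = 6
  t=12: active resources = [1], total = 1
Peak resource demand = 17

17


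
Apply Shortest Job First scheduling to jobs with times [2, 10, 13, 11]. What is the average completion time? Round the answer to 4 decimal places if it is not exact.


SJF order (ascending): [2, 10, 11, 13]
Completion times:
  Job 1: burst=2, C=2
  Job 2: burst=10, C=12
  Job 3: burst=11, C=23
  Job 4: burst=13, C=36
Average completion = 73/4 = 18.25

18.25


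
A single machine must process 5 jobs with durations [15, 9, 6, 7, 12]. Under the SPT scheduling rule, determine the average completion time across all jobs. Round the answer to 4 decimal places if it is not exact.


Sort jobs by processing time (SPT order): [6, 7, 9, 12, 15]
Compute completion times sequentially:
  Job 1: processing = 6, completes at 6
  Job 2: processing = 7, completes at 13
  Job 3: processing = 9, completes at 22
  Job 4: processing = 12, completes at 34
  Job 5: processing = 15, completes at 49
Sum of completion times = 124
Average completion time = 124/5 = 24.8

24.8


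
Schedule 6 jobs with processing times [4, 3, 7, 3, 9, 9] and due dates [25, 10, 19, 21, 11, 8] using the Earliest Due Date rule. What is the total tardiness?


Sort by due date (EDD order): [(9, 8), (3, 10), (9, 11), (7, 19), (3, 21), (4, 25)]
Compute completion times and tardiness:
  Job 1: p=9, d=8, C=9, tardiness=max(0,9-8)=1
  Job 2: p=3, d=10, C=12, tardiness=max(0,12-10)=2
  Job 3: p=9, d=11, C=21, tardiness=max(0,21-11)=10
  Job 4: p=7, d=19, C=28, tardiness=max(0,28-19)=9
  Job 5: p=3, d=21, C=31, tardiness=max(0,31-21)=10
  Job 6: p=4, d=25, C=35, tardiness=max(0,35-25)=10
Total tardiness = 42

42


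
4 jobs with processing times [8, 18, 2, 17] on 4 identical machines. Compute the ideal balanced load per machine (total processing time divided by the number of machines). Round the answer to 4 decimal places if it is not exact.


Total processing time = 8 + 18 + 2 + 17 = 45
Number of machines = 4
Ideal balanced load = 45 / 4 = 11.25

11.25


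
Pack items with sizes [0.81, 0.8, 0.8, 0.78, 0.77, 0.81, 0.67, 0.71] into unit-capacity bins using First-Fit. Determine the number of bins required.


Place items sequentially using First-Fit:
  Item 0.81 -> new Bin 1
  Item 0.8 -> new Bin 2
  Item 0.8 -> new Bin 3
  Item 0.78 -> new Bin 4
  Item 0.77 -> new Bin 5
  Item 0.81 -> new Bin 6
  Item 0.67 -> new Bin 7
  Item 0.71 -> new Bin 8
Total bins used = 8

8


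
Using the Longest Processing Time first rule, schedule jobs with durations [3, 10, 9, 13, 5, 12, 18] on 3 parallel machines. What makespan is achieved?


Sort jobs in decreasing order (LPT): [18, 13, 12, 10, 9, 5, 3]
Assign each job to the least loaded machine:
  Machine 1: jobs [18, 5], load = 23
  Machine 2: jobs [13, 9, 3], load = 25
  Machine 3: jobs [12, 10], load = 22
Makespan = max load = 25

25


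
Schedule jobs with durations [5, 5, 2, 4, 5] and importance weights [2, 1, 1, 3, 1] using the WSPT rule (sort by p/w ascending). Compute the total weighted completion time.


Compute p/w ratios and sort ascending (WSPT): [(4, 3), (2, 1), (5, 2), (5, 1), (5, 1)]
Compute weighted completion times:
  Job (p=4,w=3): C=4, w*C=3*4=12
  Job (p=2,w=1): C=6, w*C=1*6=6
  Job (p=5,w=2): C=11, w*C=2*11=22
  Job (p=5,w=1): C=16, w*C=1*16=16
  Job (p=5,w=1): C=21, w*C=1*21=21
Total weighted completion time = 77

77


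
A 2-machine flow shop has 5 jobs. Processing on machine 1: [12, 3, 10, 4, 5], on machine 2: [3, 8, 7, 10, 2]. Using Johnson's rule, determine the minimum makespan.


Apply Johnson's rule:
  Group 1 (a <= b): [(2, 3, 8), (4, 4, 10)]
  Group 2 (a > b): [(3, 10, 7), (1, 12, 3), (5, 5, 2)]
Optimal job order: [2, 4, 3, 1, 5]
Schedule:
  Job 2: M1 done at 3, M2 done at 11
  Job 4: M1 done at 7, M2 done at 21
  Job 3: M1 done at 17, M2 done at 28
  Job 1: M1 done at 29, M2 done at 32
  Job 5: M1 done at 34, M2 done at 36
Makespan = 36

36


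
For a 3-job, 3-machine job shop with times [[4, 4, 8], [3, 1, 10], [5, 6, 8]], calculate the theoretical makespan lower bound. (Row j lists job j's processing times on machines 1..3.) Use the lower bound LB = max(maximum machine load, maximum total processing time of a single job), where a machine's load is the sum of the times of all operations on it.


Machine loads:
  Machine 1: 4 + 3 + 5 = 12
  Machine 2: 4 + 1 + 6 = 11
  Machine 3: 8 + 10 + 8 = 26
Max machine load = 26
Job totals:
  Job 1: 16
  Job 2: 14
  Job 3: 19
Max job total = 19
Lower bound = max(26, 19) = 26

26


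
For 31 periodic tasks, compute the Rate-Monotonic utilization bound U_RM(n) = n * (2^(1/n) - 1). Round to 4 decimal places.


Compute 2^(1/31) = 1.0226114356
Subtract 1: 1.0226114356 - 1 = 0.0226114356
Multiply by n: 31 * 0.0226114356 = 0.7009545036
Round to 4 dp: 0.7010

0.7010


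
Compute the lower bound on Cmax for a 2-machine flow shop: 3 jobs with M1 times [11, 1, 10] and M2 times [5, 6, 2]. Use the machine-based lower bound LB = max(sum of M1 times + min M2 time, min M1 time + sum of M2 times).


LB1 = sum(M1 times) + min(M2 times) = 22 + 2 = 24
LB2 = min(M1 times) + sum(M2 times) = 1 + 13 = 14
Lower bound = max(LB1, LB2) = max(24, 14) = 24

24


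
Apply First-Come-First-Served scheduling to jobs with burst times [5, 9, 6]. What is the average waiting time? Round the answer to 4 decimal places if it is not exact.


FCFS order (as given): [5, 9, 6]
Waiting times:
  Job 1: wait = 0
  Job 2: wait = 5
  Job 3: wait = 14
Sum of waiting times = 19
Average waiting time = 19/3 = 6.3333

6.3333


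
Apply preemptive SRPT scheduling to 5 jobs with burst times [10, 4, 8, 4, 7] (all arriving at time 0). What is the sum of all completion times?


Since all jobs arrive at t=0, SRPT equals SPT ordering.
SPT order: [4, 4, 7, 8, 10]
Completion times:
  Job 1: p=4, C=4
  Job 2: p=4, C=8
  Job 3: p=7, C=15
  Job 4: p=8, C=23
  Job 5: p=10, C=33
Total completion time = 4 + 8 + 15 + 23 + 33 = 83

83


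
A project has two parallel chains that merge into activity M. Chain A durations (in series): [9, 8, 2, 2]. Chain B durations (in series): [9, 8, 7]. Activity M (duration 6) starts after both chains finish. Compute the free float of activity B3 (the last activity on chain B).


ES(B3) = sum of predecessors on chain B = 17
EF(B3) = ES + duration = 17 + 7 = 24
Successor of B3 is M. ES(M) = max(sum(A), sum(B)) = max(21, 24) = 24
Free float = ES(successor) - EF(current) = 24 - 24 = 0

0


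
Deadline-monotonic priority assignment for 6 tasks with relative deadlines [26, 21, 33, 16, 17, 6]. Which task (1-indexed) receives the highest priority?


Sort tasks by relative deadline (ascending):
  Task 6: deadline = 6
  Task 4: deadline = 16
  Task 5: deadline = 17
  Task 2: deadline = 21
  Task 1: deadline = 26
  Task 3: deadline = 33
Priority order (highest first): [6, 4, 5, 2, 1, 3]
Highest priority task = 6

6
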